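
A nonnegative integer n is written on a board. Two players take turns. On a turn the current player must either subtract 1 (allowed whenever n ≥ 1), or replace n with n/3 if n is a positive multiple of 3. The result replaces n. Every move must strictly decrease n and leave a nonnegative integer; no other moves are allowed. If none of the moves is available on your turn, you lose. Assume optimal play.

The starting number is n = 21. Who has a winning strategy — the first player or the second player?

Positions with no move are L. A position that does have a move is losing for the player to move precisely when every available move leads to a winning position for the opponent. Fill in the labels:
n=0: no move → L
n=1: reaches L-position 0 → W
n=2: only reaches 1(W), which is W → L
n=3: reaches L-position 2 → W
n=4: only reaches 3(W), which is W → L
n=5: reaches L-position 4 → W
n=6: reaches L-position 2 → W
n=7: only reaches 6(W), which is W → L
n=8: reaches L-position 7 → W
n=9: only reaches 3(W), 8(W), all W → L
n=10: reaches L-position 9 → W
n=11: only reaches 10(W), which is W → L
n=12: reaches L-position 4 → W
n=13: only reaches 12(W), which is W → L
n=14: reaches L-position 13 → W
n=15: only reaches 5(W), 14(W), all W → L
n=16: reaches L-position 15 → W
n=17: only reaches 16(W), which is W → L
n=18: reaches L-position 17 → W
n=19: only reaches 18(W), which is W → L
n=20: reaches L-position 19 → W
n=21: reaches L-position 7 → W
From 21 the player to move can move to 7, reaching an L position.

The first player wins.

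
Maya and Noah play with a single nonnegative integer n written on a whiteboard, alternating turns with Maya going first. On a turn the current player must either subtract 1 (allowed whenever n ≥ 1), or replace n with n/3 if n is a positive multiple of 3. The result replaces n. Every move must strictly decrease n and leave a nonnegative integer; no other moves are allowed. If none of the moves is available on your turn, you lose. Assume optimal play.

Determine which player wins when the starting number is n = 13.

Noah wins.

Compute win/loss labels from the base case upward. A position with no move is L. Any other position is W if it can reach an L in one move, else L.
n=0: no move → L
n=1: W (go to 0, an L position)
n=2: L (sole option 1(W) is W)
n=3: W (go to 2, an L position)
n=4: L (sole option 3(W) is W)
n=5: W (go to 4, an L position)
n=6: W (go to 2, an L position)
n=7: L (sole option 6(W) is W)
n=8: W (go to 7, an L position)
n=9: L (options 3(W), 8(W) are all W)
n=10: W (go to 9, an L position)
n=11: L (sole option 10(W) is W)
n=12: W (go to 4, an L position)
n=13: L (sole option 12(W) is W)
The starting position 13 is L: whatever Maya does, the opponent receives a W position.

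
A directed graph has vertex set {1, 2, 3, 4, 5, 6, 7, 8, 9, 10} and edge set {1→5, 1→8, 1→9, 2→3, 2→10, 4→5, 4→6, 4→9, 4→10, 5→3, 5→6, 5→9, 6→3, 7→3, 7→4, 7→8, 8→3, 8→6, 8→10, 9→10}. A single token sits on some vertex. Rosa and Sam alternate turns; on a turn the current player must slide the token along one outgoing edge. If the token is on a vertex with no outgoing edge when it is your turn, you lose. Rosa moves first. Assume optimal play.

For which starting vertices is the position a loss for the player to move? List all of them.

Use the standard recursion: the mover loses at a terminal position; elsewhere, the mover wins exactly when some move hands the opponent an L position.
Every edge goes from a vertex to one that appears earlier in the order 3, 10, 6, 9, 5, 8, 4, 7, 1, 2, so processing vertices in that order labels each vertex after all of its successors.
3: no outgoing edge → L
10: no outgoing edge → L
6: W (go to 3, an L position)
9: W (go to 10, an L position)
5: W (go to 3, an L position)
8: W (go to 10, an L position)
4: W (go to 10, an L position)
7: W (go to 3, an L position)
1: L (options 8(W), 5(W), 9(W) are all W)
2: W (go to 10, an L position)
The losing starting vertices are exactly the entries labelled L in this table (3 of them).

1, 3, 10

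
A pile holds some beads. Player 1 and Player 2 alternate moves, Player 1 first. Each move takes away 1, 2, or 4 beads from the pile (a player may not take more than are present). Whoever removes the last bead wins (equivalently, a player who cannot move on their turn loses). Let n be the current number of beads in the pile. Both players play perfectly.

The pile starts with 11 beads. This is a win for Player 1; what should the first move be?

Remove 2, leaving 9.

Label each position W (a win for the player to move) or L (a loss). A position with no legal move is L; any other position is W exactly when some move reaches an L, and L when every move reaches a W.
n=0: no move → L
n=1: W (go to 0, an L position)
n=2: W (go to 0, an L position)
n=3: L (options 2(W), 1(W) are all W)
n=4: W (go to 3, an L position)
n=5: W (go to 3, an L position)
n=6: L (options 5(W), 4(W), 2(W) are all W)
n=7: W (go to 6, an L position)
n=8: W (go to 6, an L position)
n=9: L (options 8(W), 7(W), 5(W) are all W)
n=10: W (go to 9, an L position)
n=11: W (go to 9, an L position)
From 11, the L positions reachable in one move are: 9.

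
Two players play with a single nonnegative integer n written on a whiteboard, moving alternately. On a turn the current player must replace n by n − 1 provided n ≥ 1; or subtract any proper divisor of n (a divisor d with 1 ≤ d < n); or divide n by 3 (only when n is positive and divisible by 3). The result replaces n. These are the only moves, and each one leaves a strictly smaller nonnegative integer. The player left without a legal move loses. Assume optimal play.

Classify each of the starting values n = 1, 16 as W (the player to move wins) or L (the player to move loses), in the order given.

Use the standard recursion: the mover loses at a terminal position; elsewhere, the mover wins exactly when some move hands the opponent an L position.
n=0: no move → L
n=1: →0(L), so W
n=2: →1(W) only, which is W, so L
n=3: →2(L), so W
n=4: →2(L), so W
n=5: →4(W) only, which is W, so L
n=6: →2(L), so W
n=7: →6(W) only, which is W, so L
n=8: →7(L), so W
n=9: →3(W), 6(W), 8(W) — all W, so L
n=10: →5(L), so W
n=11: →10(W) only, which is W, so L
n=12: →9(L), so W
n=13: →12(W) only, which is W, so L
n=14: →7(L), so W
n=15: →5(L), so W
n=16: →8(W), 12(W), 14(W), 15(W) — all W, so L

1: W, 16: L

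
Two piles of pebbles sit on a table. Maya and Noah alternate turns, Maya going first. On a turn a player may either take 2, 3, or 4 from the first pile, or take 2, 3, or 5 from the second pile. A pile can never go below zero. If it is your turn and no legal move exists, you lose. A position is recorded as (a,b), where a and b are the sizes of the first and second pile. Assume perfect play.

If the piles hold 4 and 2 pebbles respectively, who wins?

Maya wins.

Build the W/L table. Terminal = L. A non-terminal position is W if it has a move to some L; otherwise it is L.
No move ever increases a pile, so every position that can arise here has a ≤ 4 and b ≤ 2; it is enough to label the cells with 0 ≤ a ≤ 4 and 0 ≤ b ≤ 2.
Every move lowers a or b (never raises either), so fill the grid row by row in increasing a, and left to right within a row: each cell's successors are then already labelled.
      b=0  b=1  b=2
a=0:    L    L    W
a=1:    L    L    W
a=2:    W    W    L
a=3:    W    W    L
a=4:    W    W    W
Cells with no legal move (terminal, hence L): (0,0), (0,1), (1,0), (1,1).
The remaining L cells, each justified by listing all of its moves:
(2,2): →(0,2)(W), (2,0)(W) — all W, so L
(3,2): →(1,2)(W), (0,2)(W), (3,0)(W) — all W, so L
Every other cell has at least one move into one of the L cells above, so it is W.
From (4,2) Maya can move to (2,2), reaching an L position.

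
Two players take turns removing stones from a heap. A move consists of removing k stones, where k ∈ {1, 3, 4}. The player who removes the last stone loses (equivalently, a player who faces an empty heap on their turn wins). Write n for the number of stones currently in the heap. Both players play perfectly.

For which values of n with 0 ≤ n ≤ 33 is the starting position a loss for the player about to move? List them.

1, 3, 8, 10, 15, 17, 22, 24, 29, 31

Build the W/L table. Terminal = W. A non-terminal position is W if it has a move to some L; otherwise it is L.
n=0: no move; the opponent has just taken the last stone and therefore loses → W
n=1: →0(W) only, which is W, so L
n=2: →1(L), so W
n=3: →2(W), 0(W) — all W, so L
n=4: →3(L), so W
n=5: →1(L), so W
n=6: →3(L), so W
n=7: →3(L), so W
n=8: →7(W), 5(W), 4(W) — all W, so L
n=9: →8(L), so W
n=10: →9(W), 7(W), 6(W) — all W, so L
n=11: →10(L), so W
n=12: →8(L), so W
n=13: →10(L), so W
n=14: →10(L), so W
n=15: →14(W), 12(W), 11(W) — all W, so L
n=16: →15(L), so W
n=17: →16(W), 14(W), 13(W) — all W, so L
n=18: →17(L), so W
n=19: →15(L), so W
n=20: →17(L), so W
n=21: →17(L), so W
n=22: →21(W), 19(W), 18(W) — all W, so L
n=23: →22(L), so W
n=24: →23(W), 21(W), 20(W) — all W, so L
n=25: →24(L), so W
n=26: →22(L), so W
n=27: →24(L), so W
n=28: →24(L), so W
n=29: →28(W), 26(W), 25(W) — all W, so L
n=30: →29(L), so W
n=31: →30(W), 28(W), 27(W) — all W, so L
n=32: →31(L), so W
n=33: →29(L), so W
The losing starting values of n are exactly the entries labelled L in this table (10 of them).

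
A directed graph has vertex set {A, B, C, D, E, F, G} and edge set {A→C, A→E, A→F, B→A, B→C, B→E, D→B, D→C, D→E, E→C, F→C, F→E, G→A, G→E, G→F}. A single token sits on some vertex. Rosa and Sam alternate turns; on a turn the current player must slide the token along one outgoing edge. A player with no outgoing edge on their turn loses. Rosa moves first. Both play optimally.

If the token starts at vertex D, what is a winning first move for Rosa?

Move to C.

Build the W/L table. Terminal = L. A non-terminal position is W if it has a move to some L; otherwise it is L.
Every edge goes from a vertex to one that appears earlier in the order C, E, F, A, B, G, D, so processing vertices in that order labels each vertex after all of its successors.
C: no outgoing edge → L
E: can move to C, which is L ⇒ W
F: can move to C, which is L ⇒ W
A: can move to C, which is L ⇒ W
B: can move to C, which is L ⇒ W
G: moves to A(W), F(W), E(W); every one is W ⇒ L
D: can move to C, which is L ⇒ W
From D, the L positions reachable in one move are: C.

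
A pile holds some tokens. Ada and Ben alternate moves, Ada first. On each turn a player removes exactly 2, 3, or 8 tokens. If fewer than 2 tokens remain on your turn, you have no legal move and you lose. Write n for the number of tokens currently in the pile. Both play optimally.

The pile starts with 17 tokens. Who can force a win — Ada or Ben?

Ada wins.

Use the standard recursion: the mover loses at a terminal position; elsewhere, the mover wins exactly when some move hands the opponent an L position.
n=0: no move → L
n=1: no move → L
n=2: can move to 0, which is L ⇒ W
n=3: can move to 1, which is L ⇒ W
n=4: can move to 1, which is L ⇒ W
n=5: moves to 3(W), 2(W); every one is W ⇒ L
n=6: moves to 4(W), 3(W); every one is W ⇒ L
n=7: can move to 5, which is L ⇒ W
n=8: can move to 6, which is L ⇒ W
n=9: can move to 6, which is L ⇒ W
n=10: moves to 8(W), 7(W), 2(W); every one is W ⇒ L
n=11: moves to 9(W), 8(W), 3(W); every one is W ⇒ L
n=12: can move to 10, which is L ⇒ W
n=13: can move to 11, which is L ⇒ W
n=14: can move to 11, which is L ⇒ W
n=15: moves to 13(W), 12(W), 7(W); every one is W ⇒ L
n=16: moves to 14(W), 13(W), 8(W); every one is W ⇒ L
n=17: can move to 15, which is L ⇒ W
From 17 Ada can remove 2, leaving 15, reaching an L position.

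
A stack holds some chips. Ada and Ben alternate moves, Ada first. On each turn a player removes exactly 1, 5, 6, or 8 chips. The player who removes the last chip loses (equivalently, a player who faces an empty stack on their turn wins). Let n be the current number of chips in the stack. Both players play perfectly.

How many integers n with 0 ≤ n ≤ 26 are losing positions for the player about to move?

Use the standard recursion: the mover wins at a terminal position; elsewhere, the mover wins exactly when some move hands the opponent an L position.
n=0: no move; the opponent has just taken the last chip and therefore loses → W
n=1: only reaches 0(W), which is W → L
n=2: reaches L-position 1 → W
n=3: only reaches 2(W), which is W → L
n=4: reaches L-position 3 → W
n=5: only reaches 4(W), 0(W), all W → L
n=6: reaches L-position 5 → W
n=7: reaches L-position 1 → W
n=8: reaches L-position 3 → W
n=9: reaches L-position 3 → W
n=10: reaches L-position 5 → W
n=11: reaches L-position 5 → W
n=12: only reaches 11(W), 7(W), 6(W), 4(W), all W → L
n=13: reaches L-position 12 → W
n=14: only reaches 13(W), 9(W), 8(W), 6(W), all W → L
n=15: reaches L-position 14 → W
n=16: only reaches 15(W), 11(W), 10(W), 8(W), all W → L
n=17: reaches L-position 16 → W
n=18: reaches L-position 12 → W
n=19: reaches L-position 14 → W
n=20: reaches L-position 14 → W
n=21: reaches L-position 16 → W
n=22: reaches L-position 16 → W
n=23: only reaches 22(W), 18(W), 17(W), 15(W), all W → L
n=24: reaches L-position 23 → W
n=25: only reaches 24(W), 20(W), 19(W), 17(W), all W → L
n=26: reaches L-position 25 → W
L entries with 0 ≤ n ≤ 26: n = 1, 3, 5, 12, 14, 16, 23, 25; that makes 8.

8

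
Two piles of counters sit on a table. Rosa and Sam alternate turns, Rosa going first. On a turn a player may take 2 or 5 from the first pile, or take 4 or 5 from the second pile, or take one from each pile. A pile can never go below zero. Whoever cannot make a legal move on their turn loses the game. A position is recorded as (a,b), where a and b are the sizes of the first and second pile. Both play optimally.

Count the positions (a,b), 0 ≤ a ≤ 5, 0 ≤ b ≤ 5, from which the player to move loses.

Classify positions by backward induction: terminal positions (no move available) are L. From any other position, the mover wins iff some move reaches an L.
Every move lowers a or b (never raises either), so fill the grid row by row in increasing a, and left to right within a row: each cell's successors are then already labelled.
      b=0  b=1  b=2  b=3  b=4  b=5
a=0:    L    L    L    L    W    W
a=1:    L    W    W    W    W    W
a=2:    W    W    W    W    L    L
a=3:    W    L    L    L    L    W
a=4:    L    L    W    W    W    W
a=5:    W    W    W    W    W    L
Cells with no legal move (terminal, hence L): (0,0), (0,1), (0,2), (0,3), (1,0).
The remaining L cells, each justified by listing all of its moves:
(2,4): moves to (0,4)(W), (2,0)(W), (1,3)(W); every one is W ⇒ L
(2,5): moves to (0,5)(W), (2,1)(W), (2,0)(W), (1,4)(W); every one is W ⇒ L
(3,1): moves to (1,1)(W), (2,0)(W); every one is W ⇒ L
(3,2): moves to (1,2)(W), (2,1)(W); every one is W ⇒ L
(3,3): moves to (1,3)(W), (2,2)(W); every one is W ⇒ L
(3,4): moves to (1,4)(W), (3,0)(W), (2,3)(W); every one is W ⇒ L
(4,0): the only move is to (2,0)(W), a W ⇒ L
(4,1): moves to (2,1)(W), (3,0)(W); every one is W ⇒ L
(5,5): moves to (3,5)(W), (0,5)(W), (5,1)(W), (5,0)(W), (4,4)(W); every one is W ⇒ L
Every other cell has at least one move into one of the L cells above, so it is W.
L cells per row: a=0: 4, a=1: 1, a=2: 2, a=3: 4, a=4: 2, a=5: 1; total 14.

14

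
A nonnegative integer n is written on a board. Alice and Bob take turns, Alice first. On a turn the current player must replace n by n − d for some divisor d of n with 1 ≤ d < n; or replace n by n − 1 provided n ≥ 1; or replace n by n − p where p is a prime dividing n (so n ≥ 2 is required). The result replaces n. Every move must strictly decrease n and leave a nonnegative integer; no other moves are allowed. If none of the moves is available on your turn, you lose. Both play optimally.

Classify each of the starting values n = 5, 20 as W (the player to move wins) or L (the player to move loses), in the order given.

Positions with no move are L. A position that does have a move is losing for the player to move precisely when every available move leads to a winning position for the opponent. Fill in the labels:
n=0: no move → L
n=1: W (go to 0, an L position)
n=2: W (go to 0, an L position)
n=3: W (go to 0, an L position)
n=4: L (options 2(W), 3(W) are all W)
n=5: W (go to 0, an L position)
n=6: W (go to 4, an L position)
n=7: W (go to 0, an L position)
n=8: W (go to 4, an L position)
n=9: L (options 6(W), 8(W) are all W)
n=10: W (go to 9, an L position)
n=11: W (go to 0, an L position)
n=12: W (go to 9, an L position)
n=13: W (go to 0, an L position)
n=14: L (options 7(W), 12(W), 13(W) are all W)
n=15: W (go to 14, an L position)
n=16: W (go to 14, an L position)
n=17: W (go to 0, an L position)
n=18: W (go to 9, an L position)
n=19: W (go to 0, an L position)
n=20: L (options 10(W), 15(W), 16(W), 18(W), 19(W) are all W)

5: W, 20: L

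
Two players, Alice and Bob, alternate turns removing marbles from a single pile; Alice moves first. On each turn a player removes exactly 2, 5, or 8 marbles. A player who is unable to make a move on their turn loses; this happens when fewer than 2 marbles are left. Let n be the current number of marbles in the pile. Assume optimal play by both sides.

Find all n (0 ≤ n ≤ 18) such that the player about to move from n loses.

Build the W/L table. Terminal = L. A non-terminal position is W if it has a move to some L; otherwise it is L.
n=0: no move → L
n=1: no move → L
n=2: reaches L-position 0 → W
n=3: reaches L-position 1 → W
n=4: only reaches 2(W), which is W → L
n=5: reaches L-position 0 → W
n=6: reaches L-position 4 → W
n=7: only reaches 5(W), 2(W), all W → L
n=8: reaches L-position 0 → W
n=9: reaches L-position 7 → W
n=10: only reaches 8(W), 5(W), 2(W), all W → L
n=11: only reaches 9(W), 6(W), 3(W), all W → L
n=12: reaches L-position 10 → W
n=13: reaches L-position 11 → W
n=14: only reaches 12(W), 9(W), 6(W), all W → L
n=15: reaches L-position 10 → W
n=16: reaches L-position 14 → W
n=17: only reaches 15(W), 12(W), 9(W), all W → L
n=18: reaches L-position 10 → W
The losing starting values of n are exactly the entries labelled L in this table (8 of them).

0, 1, 4, 7, 10, 11, 14, 17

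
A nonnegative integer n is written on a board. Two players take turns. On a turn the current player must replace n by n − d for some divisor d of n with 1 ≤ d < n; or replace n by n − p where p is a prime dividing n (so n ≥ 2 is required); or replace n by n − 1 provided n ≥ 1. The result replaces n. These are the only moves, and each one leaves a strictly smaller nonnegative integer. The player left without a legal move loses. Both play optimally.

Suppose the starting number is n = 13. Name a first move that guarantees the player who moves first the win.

Positions with no move are L. A position that does have a move is losing for the player to move precisely when every available move leads to a winning position for the opponent. Fill in the labels:
n=0: no move → L
n=1: can move to 0, which is L ⇒ W
n=2: can move to 0, which is L ⇒ W
n=3: can move to 0, which is L ⇒ W
n=4: moves to 2(W), 3(W); every one is W ⇒ L
n=5: can move to 0, which is L ⇒ W
n=6: can move to 4, which is L ⇒ W
n=7: can move to 0, which is L ⇒ W
n=8: can move to 4, which is L ⇒ W
n=9: moves to 6(W), 8(W); every one is W ⇒ L
n=10: can move to 9, which is L ⇒ W
n=11: can move to 0, which is L ⇒ W
n=12: can move to 9, which is L ⇒ W
n=13: can move to 0, which is L ⇒ W
From 13, the L positions reachable in one move are: 0.

Move to 0.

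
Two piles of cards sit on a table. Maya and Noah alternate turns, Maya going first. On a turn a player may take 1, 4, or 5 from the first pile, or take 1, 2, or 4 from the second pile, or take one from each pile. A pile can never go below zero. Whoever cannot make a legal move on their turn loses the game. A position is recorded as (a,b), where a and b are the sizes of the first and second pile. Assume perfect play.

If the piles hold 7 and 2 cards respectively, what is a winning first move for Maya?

Move to (3,2).

Classify positions by backward induction: terminal positions (no move available) are L. From any other position, the mover wins iff some move reaches an L.
No move ever increases a pile, so every position that can arise here has a ≤ 7 and b ≤ 2; it is enough to label the cells with 0 ≤ a ≤ 7 and 0 ≤ b ≤ 2.
Every move lowers a or b (never raises either), so fill the grid row by row in increasing a, and left to right within a row: each cell's successors are then already labelled.
      b=0  b=1  b=2
a=0:    L    W    W
a=1:    W    W    L
a=2:    L    W    W
a=3:    W    W    L
a=4:    W    L    W
a=5:    W    W    W
a=6:    W    L    W
a=7:    W    W    W
Cells with no legal move (terminal, hence L): (0,0).
The remaining L cells, each justified by listing all of its moves:
(1,2): only reaches (0,2)(W), (1,1)(W), (1,0)(W), (0,1)(W), all W → L
(2,0): only reaches (1,0)(W), which is W → L
(3,2): only reaches (2,2)(W), (3,1)(W), (3,0)(W), (2,1)(W), all W → L
(4,1): only reaches (3,1)(W), (0,1)(W), (4,0)(W), (3,0)(W), all W → L
(6,1): only reaches (5,1)(W), (2,1)(W), (1,1)(W), (6,0)(W), (5,0)(W), all W → L
Every other cell has at least one move into one of the L cells above, so it is W.
From (7,2), the L positions reachable in one move are: (3,2), (6,1). Any move reaching one of these is winning.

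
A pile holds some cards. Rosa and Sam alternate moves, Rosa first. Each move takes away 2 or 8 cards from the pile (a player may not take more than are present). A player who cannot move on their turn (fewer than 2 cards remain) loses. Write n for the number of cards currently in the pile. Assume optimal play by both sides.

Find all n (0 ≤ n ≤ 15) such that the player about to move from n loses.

0, 1, 4, 5, 10, 11, 14, 15

Use the standard recursion: the mover loses at a terminal position; elsewhere, the mover wins exactly when some move hands the opponent an L position.
n=0: no move → L
n=1: no move → L
n=2: can move to 0, which is L ⇒ W
n=3: can move to 1, which is L ⇒ W
n=4: the only move is to 2(W), a W ⇒ L
n=5: the only move is to 3(W), a W ⇒ L
n=6: can move to 4, which is L ⇒ W
n=7: can move to 5, which is L ⇒ W
n=8: can move to 0, which is L ⇒ W
n=9: can move to 1, which is L ⇒ W
n=10: moves to 8(W), 2(W); every one is W ⇒ L
n=11: moves to 9(W), 3(W); every one is W ⇒ L
n=12: can move to 10, which is L ⇒ W
n=13: can move to 11, which is L ⇒ W
n=14: moves to 12(W), 6(W); every one is W ⇒ L
n=15: moves to 13(W), 7(W); every one is W ⇒ L
Reading off the rows marked L gives the requested list; there are 8 such values of n.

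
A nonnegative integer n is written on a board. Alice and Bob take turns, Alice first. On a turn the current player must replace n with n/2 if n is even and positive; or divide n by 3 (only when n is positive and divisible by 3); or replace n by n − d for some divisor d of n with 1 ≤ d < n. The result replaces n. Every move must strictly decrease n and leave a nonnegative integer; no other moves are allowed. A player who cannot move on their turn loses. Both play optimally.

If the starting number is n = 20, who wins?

Classify positions by backward induction: terminal positions (no move available) are L. From any other position, the mover wins iff some move reaches an L.
n=0: no move → L
n=1: no move → L
n=2: W (go to 1, an L position)
n=3: W (go to 1, an L position)
n=4: L (options 2(W), 3(W) are all W)
n=5: W (go to 4, an L position)
n=6: W (go to 4, an L position)
n=7: L (sole option 6(W) is W)
n=8: W (go to 4, an L position)
n=9: L (options 3(W), 6(W), 8(W) are all W)
n=10: W (go to 9, an L position)
n=11: L (sole option 10(W) is W)
n=12: W (go to 4, an L position)
n=13: L (sole option 12(W) is W)
n=14: W (go to 7, an L position)
n=15: L (options 5(W), 10(W), 12(W), 14(W) are all W)
n=16: W (go to 15, an L position)
n=17: L (sole option 16(W) is W)
n=18: W (go to 9, an L position)
n=19: L (sole option 18(W) is W)
n=20: W (go to 15, an L position)
The starting position 20 is W: Alice should move to 15, handing over an L position.

Alice wins.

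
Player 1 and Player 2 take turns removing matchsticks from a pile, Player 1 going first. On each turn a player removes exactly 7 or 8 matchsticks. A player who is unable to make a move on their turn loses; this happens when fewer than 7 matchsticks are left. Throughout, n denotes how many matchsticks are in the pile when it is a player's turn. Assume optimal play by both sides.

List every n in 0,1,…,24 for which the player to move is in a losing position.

0, 1, 2, 3, 4, 5, 6, 15, 16, 17, 18, 19, 20, 21

Label each position W (a win for the player to move) or L (a loss). A position with no legal move is L; any other position is W exactly when some move reaches an L, and L when every move reaches a W.
n=0: no move → L
n=1: no move → L
n=2: no move → L
n=3: no move → L
n=4: no move → L
n=5: no move → L
n=6: no move → L
n=7: →0(L), so W
n=8: →1(L), so W
n=9: →2(L), so W
n=10: →3(L), so W
n=11: →4(L), so W
n=12: →5(L), so W
n=13: →6(L), so W
n=14: →6(L), so W
n=15: →8(W), 7(W) — all W, so L
n=16: →9(W), 8(W) — all W, so L
n=17: →10(W), 9(W) — all W, so L
n=18: →11(W), 10(W) — all W, so L
n=19: →12(W), 11(W) — all W, so L
n=20: →13(W), 12(W) — all W, so L
n=21: →14(W), 13(W) — all W, so L
n=22: →15(L), so W
n=23: →16(L), so W
n=24: →17(L), so W
The losing starting values of n are exactly the entries labelled L in this table (14 of them).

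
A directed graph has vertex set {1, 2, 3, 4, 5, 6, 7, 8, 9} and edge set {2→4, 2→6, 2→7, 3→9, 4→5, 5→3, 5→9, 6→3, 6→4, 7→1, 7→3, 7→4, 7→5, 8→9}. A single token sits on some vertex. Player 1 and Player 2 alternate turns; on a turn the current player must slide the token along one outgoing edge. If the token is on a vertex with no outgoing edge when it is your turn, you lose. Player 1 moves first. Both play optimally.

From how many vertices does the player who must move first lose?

Classify positions by backward induction: terminal positions (no move available) are L. From any other position, the mover wins iff some move reaches an L.
Every edge goes from a vertex to one that appears earlier in the order 9, 1, 3, 5, 8, 4, 6, 7, 2, so processing vertices in that order labels each vertex after all of its successors.
9: no outgoing edge → L
1: no outgoing edge → L
3: reaches L-position 9 → W
5: reaches L-position 9 → W
8: reaches L-position 9 → W
4: only reaches 5(W), which is W → L
6: reaches L-position 4 → W
7: reaches L-position 4 → W
2: reaches L-position 4 → W
The L vertices are 1, 4, 9; that is 3 in all.

3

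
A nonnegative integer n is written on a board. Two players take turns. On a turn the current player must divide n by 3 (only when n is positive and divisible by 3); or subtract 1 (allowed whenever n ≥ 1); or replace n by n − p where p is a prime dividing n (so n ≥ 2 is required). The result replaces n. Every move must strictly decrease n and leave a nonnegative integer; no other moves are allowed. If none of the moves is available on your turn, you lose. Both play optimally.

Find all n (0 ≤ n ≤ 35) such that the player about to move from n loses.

0, 4, 8, 14, 18, 22, 25, 27, 32, 35

Classify positions by backward induction: terminal positions (no move available) are L. From any other position, the mover wins iff some move reaches an L.
n=0: no move → L
n=1: reaches L-position 0 → W
n=2: reaches L-position 0 → W
n=3: reaches L-position 0 → W
n=4: only reaches 2(W), 3(W), all W → L
n=5: reaches L-position 0 → W
n=6: reaches L-position 4 → W
n=7: reaches L-position 0 → W
n=8: only reaches 6(W), 7(W), all W → L
n=9: reaches L-position 8 → W
n=10: reaches L-position 8 → W
n=11: reaches L-position 0 → W
n=12: reaches L-position 4 → W
n=13: reaches L-position 0 → W
n=14: only reaches 7(W), 12(W), 13(W), all W → L
n=15: reaches L-position 14 → W
n=16: reaches L-position 14 → W
n=17: reaches L-position 0 → W
n=18: only reaches 6(W), 15(W), 16(W), 17(W), all W → L
n=19: reaches L-position 0 → W
n=20: reaches L-position 18 → W
n=21: reaches L-position 14 → W
n=22: only reaches 11(W), 20(W), 21(W), all W → L
n=23: reaches L-position 0 → W
n=24: reaches L-position 8 → W
n=25: only reaches 20(W), 24(W), all W → L
n=26: reaches L-position 25 → W
n=27: only reaches 9(W), 24(W), 26(W), all W → L
n=28: reaches L-position 27 → W
n=29: reaches L-position 0 → W
n=30: reaches L-position 25 → W
n=31: reaches L-position 0 → W
n=32: only reaches 30(W), 31(W), all W → L
n=33: reaches L-position 22 → W
n=34: reaches L-position 32 → W
n=35: only reaches 28(W), 30(W), 34(W), all W → L
Reading off the rows marked L gives the requested list; there are 10 such values of n.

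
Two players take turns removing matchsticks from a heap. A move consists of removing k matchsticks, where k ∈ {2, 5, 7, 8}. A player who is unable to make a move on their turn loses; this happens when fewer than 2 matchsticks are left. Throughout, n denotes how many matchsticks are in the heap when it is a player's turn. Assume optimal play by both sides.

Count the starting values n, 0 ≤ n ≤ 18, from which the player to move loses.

Positions with no move are L. A position that does have a move is losing for the player to move precisely when every available move leads to a winning position for the opponent. Fill in the labels:
n=0: no move → L
n=1: no move → L
n=2: W (go to 0, an L position)
n=3: W (go to 1, an L position)
n=4: L (sole option 2(W) is W)
n=5: W (go to 0, an L position)
n=6: W (go to 4, an L position)
n=7: W (go to 0, an L position)
n=8: W (go to 1, an L position)
n=9: W (go to 4, an L position)
n=10: L (options 8(W), 5(W), 3(W), 2(W) are all W)
n=11: W (go to 4, an L position)
n=12: W (go to 10, an L position)
n=13: L (options 11(W), 8(W), 6(W), 5(W) are all W)
n=14: L (options 12(W), 9(W), 7(W), 6(W) are all W)
n=15: W (go to 13, an L position)
n=16: W (go to 14, an L position)
n=17: W (go to 10, an L position)
n=18: W (go to 13, an L position)
L entries with 0 ≤ n ≤ 18: n = 0, 1, 4, 10, 13, 14; that makes 6.

6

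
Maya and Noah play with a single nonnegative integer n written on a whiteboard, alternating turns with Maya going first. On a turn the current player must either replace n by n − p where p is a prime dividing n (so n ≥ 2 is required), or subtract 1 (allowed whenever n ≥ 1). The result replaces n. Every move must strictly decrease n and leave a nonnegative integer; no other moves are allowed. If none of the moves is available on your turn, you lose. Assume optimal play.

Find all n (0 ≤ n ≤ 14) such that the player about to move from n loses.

Classify positions by backward induction: terminal positions (no move available) are L. From any other position, the mover wins iff some move reaches an L.
n=0: no move → L
n=1: →0(L), so W
n=2: →0(L), so W
n=3: →0(L), so W
n=4: →2(W), 3(W) — all W, so L
n=5: →0(L), so W
n=6: →4(L), so W
n=7: →0(L), so W
n=8: →6(W), 7(W) — all W, so L
n=9: →8(L), so W
n=10: →8(L), so W
n=11: →0(L), so W
n=12: →9(W), 10(W), 11(W) — all W, so L
n=13: →0(L), so W
n=14: →12(L), so W
The losing starting values of n are exactly the entries labelled L in this table (4 of them).

0, 4, 8, 12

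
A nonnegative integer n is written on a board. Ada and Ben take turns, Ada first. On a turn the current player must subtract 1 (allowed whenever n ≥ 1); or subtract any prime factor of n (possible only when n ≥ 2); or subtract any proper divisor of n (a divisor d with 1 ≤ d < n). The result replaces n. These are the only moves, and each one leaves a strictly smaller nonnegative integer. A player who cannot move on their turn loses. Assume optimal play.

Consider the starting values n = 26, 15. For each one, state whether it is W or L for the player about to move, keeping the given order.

26: L, 15: W

Label each position W (a win for the player to move) or L (a loss). A position with no legal move is L; any other position is W exactly when some move reaches an L, and L when every move reaches a W.
n=0: no move → L
n=1: →0(L), so W
n=2: →0(L), so W
n=3: →0(L), so W
n=4: →2(W), 3(W) — all W, so L
n=5: →0(L), so W
n=6: →4(L), so W
n=7: →0(L), so W
n=8: →4(L), so W
n=9: →6(W), 8(W) — all W, so L
n=10: →9(L), so W
n=11: →0(L), so W
n=12: →9(L), so W
n=13: →0(L), so W
n=14: →7(W), 12(W), 13(W) — all W, so L
n=15: →14(L), so W
n=16: →14(L), so W
n=17: →0(L), so W
n=18: →9(L), so W
n=19: →0(L), so W
n=20: →10(W), 15(W), 16(W), 18(W), 19(W) — all W, so L
n=21: →14(L), so W
n=22: →20(L), so W
n=23: →0(L), so W
n=24: →20(L), so W
n=25: →20(L), so W
n=26: →13(W), 24(W), 25(W) — all W, so L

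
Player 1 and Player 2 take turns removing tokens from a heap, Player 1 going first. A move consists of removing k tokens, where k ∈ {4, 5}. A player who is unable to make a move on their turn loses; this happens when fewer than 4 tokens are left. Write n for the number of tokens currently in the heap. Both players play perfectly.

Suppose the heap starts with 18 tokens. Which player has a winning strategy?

Positions with no move are L. A position that does have a move is losing for the player to move precisely when every available move leads to a winning position for the opponent. Fill in the labels:
n=0: no move → L
n=1: no move → L
n=2: no move → L
n=3: no move → L
n=4: reaches L-position 0 → W
n=5: reaches L-position 1 → W
n=6: reaches L-position 2 → W
n=7: reaches L-position 3 → W
n=8: reaches L-position 3 → W
n=9: only reaches 5(W), 4(W), all W → L
n=10: only reaches 6(W), 5(W), all W → L
n=11: only reaches 7(W), 6(W), all W → L
n=12: only reaches 8(W), 7(W), all W → L
n=13: reaches L-position 9 → W
n=14: reaches L-position 10 → W
n=15: reaches L-position 11 → W
n=16: reaches L-position 12 → W
n=17: reaches L-position 12 → W
n=18: only reaches 14(W), 13(W), all W → L
Every move from 18 reaches a W position, so the mover loses.

Player 2 wins.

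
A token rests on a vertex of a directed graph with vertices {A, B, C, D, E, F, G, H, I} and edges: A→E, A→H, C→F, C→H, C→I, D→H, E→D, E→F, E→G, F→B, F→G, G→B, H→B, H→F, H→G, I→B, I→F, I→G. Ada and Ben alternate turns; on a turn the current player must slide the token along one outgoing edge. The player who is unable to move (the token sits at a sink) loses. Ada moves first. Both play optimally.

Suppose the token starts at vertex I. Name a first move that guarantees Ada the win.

Move to B.

Build the W/L table. Terminal = L. A non-terminal position is W if it has a move to some L; otherwise it is L.
Every edge goes from a vertex to one that appears earlier in the order B, G, F, H, D, I, E, A, C, so processing vertices in that order labels each vertex after all of its successors.
B: no outgoing edge → L
G: W (go to B, an L position)
F: W (go to B, an L position)
H: W (go to B, an L position)
D: L (sole option H(W) is W)
I: W (go to B, an L position)
E: W (go to D, an L position)
A: L (options E(W), H(W) are all W)
C: L (options I(W), H(W), F(W) are all W)
From I, the L positions reachable in one move are: B.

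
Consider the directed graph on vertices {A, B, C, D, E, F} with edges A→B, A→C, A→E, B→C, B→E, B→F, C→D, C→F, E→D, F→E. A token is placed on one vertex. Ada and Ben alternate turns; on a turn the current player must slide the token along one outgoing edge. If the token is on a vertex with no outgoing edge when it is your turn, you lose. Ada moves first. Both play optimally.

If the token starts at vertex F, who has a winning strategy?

Ben wins.

Use the standard recursion: the mover loses at a terminal position; elsewhere, the mover wins exactly when some move hands the opponent an L position.
Every edge goes from a vertex to one that appears earlier in the order D, E, F, C, B, A, so processing vertices in that order labels each vertex after all of its successors.
D: no outgoing edge → L
E: →D(L), so W
F: →E(W) only, which is W, so L
C: →F(L), so W
B: →F(L), so W
A: →B(W), C(W), E(W) — all W, so L
The starting position F is L: whatever Ada does, the opponent receives a W position.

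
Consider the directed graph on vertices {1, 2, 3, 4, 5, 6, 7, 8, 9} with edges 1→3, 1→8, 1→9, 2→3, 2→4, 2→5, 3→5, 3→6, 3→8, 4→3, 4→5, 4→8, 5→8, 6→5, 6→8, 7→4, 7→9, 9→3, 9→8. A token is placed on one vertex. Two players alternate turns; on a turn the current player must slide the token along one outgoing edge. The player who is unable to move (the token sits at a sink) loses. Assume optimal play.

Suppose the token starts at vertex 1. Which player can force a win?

The first player wins.

Use the standard recursion: the mover loses at a terminal position; elsewhere, the mover wins exactly when some move hands the opponent an L position.
Every edge goes from a vertex to one that appears earlier in the order 8, 5, 6, 3, 4, 9, 1, 2, 7, so processing vertices in that order labels each vertex after all of its successors.
8: no outgoing edge → L
5: can move to 8, which is L ⇒ W
6: can move to 8, which is L ⇒ W
3: can move to 8, which is L ⇒ W
4: can move to 8, which is L ⇒ W
9: can move to 8, which is L ⇒ W
1: can move to 8, which is L ⇒ W
2: moves to 4(W), 3(W), 5(W); every one is W ⇒ L
7: moves to 9(W), 4(W); every one is W ⇒ L
The starting position 1 is W: the player to move should move to 8, handing over an L position.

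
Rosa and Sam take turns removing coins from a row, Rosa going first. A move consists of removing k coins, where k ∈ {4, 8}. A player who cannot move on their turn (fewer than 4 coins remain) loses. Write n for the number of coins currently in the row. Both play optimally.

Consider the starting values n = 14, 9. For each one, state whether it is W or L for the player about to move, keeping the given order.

Compute win/loss labels from the base case upward. A position with no move is L. Any other position is W if it can reach an L in one move, else L.
n=0: no move → L
n=1: no move → L
n=2: no move → L
n=3: no move → L
n=4: can move to 0, which is L ⇒ W
n=5: can move to 1, which is L ⇒ W
n=6: can move to 2, which is L ⇒ W
n=7: can move to 3, which is L ⇒ W
n=8: can move to 0, which is L ⇒ W
n=9: can move to 1, which is L ⇒ W
n=10: can move to 2, which is L ⇒ W
n=11: can move to 3, which is L ⇒ W
n=12: moves to 8(W), 4(W); every one is W ⇒ L
n=13: moves to 9(W), 5(W); every one is W ⇒ L
n=14: moves to 10(W), 6(W); every one is W ⇒ L

14: L, 9: W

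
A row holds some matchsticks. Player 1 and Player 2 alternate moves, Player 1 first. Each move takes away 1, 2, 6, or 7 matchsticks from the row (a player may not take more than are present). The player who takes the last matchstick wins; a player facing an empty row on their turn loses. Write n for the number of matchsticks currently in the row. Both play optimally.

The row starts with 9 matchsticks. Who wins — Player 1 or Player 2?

Player 1 wins.

Use the standard recursion: the mover loses at a terminal position; elsewhere, the mover wins exactly when some move hands the opponent an L position.
n=0: no move → L
n=1: reaches L-position 0 → W
n=2: reaches L-position 0 → W
n=3: only reaches 2(W), 1(W), all W → L
n=4: reaches L-position 3 → W
n=5: reaches L-position 3 → W
n=6: reaches L-position 0 → W
n=7: reaches L-position 0 → W
n=8: only reaches 7(W), 6(W), 2(W), 1(W), all W → L
n=9: reaches L-position 8 → W
The starting position 9 is W: Player 1 should remove 1, leaving 8, handing over an L position.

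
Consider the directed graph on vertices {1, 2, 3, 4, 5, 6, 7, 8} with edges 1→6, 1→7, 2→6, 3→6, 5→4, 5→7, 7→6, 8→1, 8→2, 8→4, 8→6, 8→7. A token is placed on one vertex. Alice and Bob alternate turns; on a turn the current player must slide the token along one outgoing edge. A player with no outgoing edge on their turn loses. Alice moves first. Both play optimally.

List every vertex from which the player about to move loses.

Label each position W (a win for the player to move) or L (a loss). A position with no legal move is L; any other position is W exactly when some move reaches an L, and L when every move reaches a W.
Every edge goes from a vertex to one that appears earlier in the order 6, 4, 7, 1, 5, 2, 3, 8, so processing vertices in that order labels each vertex after all of its successors.
6: no outgoing edge → L
4: no outgoing edge → L
7: →6(L), so W
1: →6(L), so W
5: →4(L), so W
2: →6(L), so W
3: →6(L), so W
8: →4(L), so W
The losing starting vertices are exactly the entries labelled L in this table (2 of them).

4, 6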